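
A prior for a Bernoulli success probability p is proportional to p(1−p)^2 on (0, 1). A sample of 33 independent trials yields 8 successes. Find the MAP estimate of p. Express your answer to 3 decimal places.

p̂_MAP = 0.250

The prior density ∝ p(1−p)^2 is the kernel of Beta(2, 3).
Data: 8 successes in 33 trials. The binomial likelihood contributes p^8(1−p)^25, so the posterior is Beta(2+8, 3+25) = Beta(10, 28).
For Beta(a, b) with a, b > 1 the mode is (a−1)/(a+b−2) = 9/36 ≈ 0.250.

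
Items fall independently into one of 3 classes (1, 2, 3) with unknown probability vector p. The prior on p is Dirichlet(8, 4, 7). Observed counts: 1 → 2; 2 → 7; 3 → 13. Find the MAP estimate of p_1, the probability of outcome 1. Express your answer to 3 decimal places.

MAP estimate: 0.237

The posterior is Dirichlet(αᵢ + nᵢ) = Dirichlet(10, 11, 20).
For a Dirichlet(a₁,…,a_K) with all aᵢ > 1, the mode has j-th component (aⱼ − 1)/(Σaᵢ − K).
Here Σaᵢ = 41 and K = 3, so p_1 = (10 − 1)/(41 − 3) = 9/38 ≈ 0.237.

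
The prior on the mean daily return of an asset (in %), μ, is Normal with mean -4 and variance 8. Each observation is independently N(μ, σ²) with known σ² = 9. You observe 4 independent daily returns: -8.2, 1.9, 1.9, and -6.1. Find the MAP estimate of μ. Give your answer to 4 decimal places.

n = 4; x̄ = ((-8.2) + 1.9 + 1.9 + (-6.1))/4 = -10.5/4 = -2.625.
For a Normal prior and Normal likelihood with known variance, the posterior is Normal; its mode equals its mean, the precision-weighted average.
Prior precision 1/σ₀² = 1/8 = 0.125; data precision n/σ² = 4/9.
μ̂ = (0.125·(-4) + (4/9)·(-2.625)) / (0.125 + 4/9) = (-5/3)/(41/72) = -120/41 ≈ -2.9268.

μ̂_MAP = -2.9268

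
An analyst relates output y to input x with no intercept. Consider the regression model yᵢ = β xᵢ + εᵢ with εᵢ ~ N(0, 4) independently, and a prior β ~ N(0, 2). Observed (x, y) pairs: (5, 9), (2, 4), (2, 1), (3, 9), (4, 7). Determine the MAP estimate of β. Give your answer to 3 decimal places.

β̂_MAP = 1.833

log p(β | y) = −Σ(yᵢ − βxᵢ)²/(2·4) − β²/(2·2) + const.
Setting the derivative to zero: Σxᵢ(yᵢ − βxᵢ)/4 − β/2 = 0, so β = Σxᵢyᵢ / (Σxᵢ² + σ²/τ²).
Σxᵢyᵢ = 5·9 + 2·4 + 2·1 + 3·9 + 4·7 = 110; Σxᵢ² = 58; σ²/τ² = 2.
β̂_MAP = 110 / (58 + 2) = 110/60 ≈ 1.833.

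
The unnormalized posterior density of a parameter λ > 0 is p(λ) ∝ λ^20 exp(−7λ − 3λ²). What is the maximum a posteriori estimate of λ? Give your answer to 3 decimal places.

λ̂_MAP = 1.333

ℓ'(λ) = 20/λ − 7 − 6λ. Setting this to zero and multiplying by λ: 6λ² + 7λ − 20 = 0.
λ = (−7 + √(7² + 4·6·20)) / (2·6) = (−7 + √529) / 12 = (−7 + 23)/12 = 4/3.
ℓ''(λ) = −20/λ² − 6 < 0, confirming a maximum.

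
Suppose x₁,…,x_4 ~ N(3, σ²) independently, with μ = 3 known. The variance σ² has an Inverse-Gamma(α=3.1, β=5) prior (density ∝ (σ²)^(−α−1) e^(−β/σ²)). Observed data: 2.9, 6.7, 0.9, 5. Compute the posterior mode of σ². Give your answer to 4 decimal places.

Sum of squared deviations about the known mean: SS = (2.9−3)² + (6.7−3)² + (0.9−3)² + (5−3)² = 22.11.
The Normal likelihood contributes (σ²)^(−n/2) exp(−SS/(2σ²)), so the posterior is Inverse-Gamma(α + n/2, β + SS/2) = Inverse-Gamma(5.1, 16.055).
The mode of Inverse-Gamma(a, b) is b/(a+1) = 16.055/6.1 ≈ 2.6320.

σ̂²_MAP = 2.6320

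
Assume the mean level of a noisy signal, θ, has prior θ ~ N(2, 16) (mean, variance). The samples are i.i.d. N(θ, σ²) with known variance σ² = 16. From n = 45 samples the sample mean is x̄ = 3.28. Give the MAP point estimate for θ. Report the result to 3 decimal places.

n = 45, x̄ = 3.28.
For a Normal prior and Normal likelihood with known variance, the posterior is Normal; its mode equals its mean, the precision-weighted average.
Prior precision 1/σ₀² = 1/16 = 0.0625; data precision n/σ² = 45/16 = 2.8125.
θ̂ = (0.0625·2 + 2.8125·3.28) / (0.0625 + 2.8125) = 9.35/2.875 = 374/115 ≈ 3.252.

θ̂_MAP = 3.252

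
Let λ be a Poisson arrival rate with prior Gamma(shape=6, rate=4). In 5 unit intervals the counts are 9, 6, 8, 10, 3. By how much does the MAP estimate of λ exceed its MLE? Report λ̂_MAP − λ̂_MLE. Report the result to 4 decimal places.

MAP − MLE = -2.6444

Σxᵢ = 36. Posterior is Gamma(42, 9); MAP = (42−1)/9 = 41/9 ≈ 4.55556.
MLE = x̄ = 36/5 ≈ 7.20000.
Difference = 41/9 − 36/5 = -119/45 ≈ -2.6444.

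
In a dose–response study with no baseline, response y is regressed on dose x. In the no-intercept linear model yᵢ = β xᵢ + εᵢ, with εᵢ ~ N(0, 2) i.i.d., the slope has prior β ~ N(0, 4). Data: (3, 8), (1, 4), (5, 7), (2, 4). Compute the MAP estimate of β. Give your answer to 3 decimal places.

β̂_MAP = 1.797

log p(β | y) = −Σ(yᵢ − βxᵢ)²/(2·2) − β²/(2·4) + const.
Setting the derivative to zero: Σxᵢ(yᵢ − βxᵢ)/2 − β/4 = 0, so β = Σxᵢyᵢ / (Σxᵢ² + σ²/τ²).
Σxᵢyᵢ = 3·8 + 1·4 + 5·7 + 2·4 = 71; Σxᵢ² = 39; σ²/τ² = 0.5.
β̂_MAP = 71 / (39 + 0.5) = 71/39.5 ≈ 1.797.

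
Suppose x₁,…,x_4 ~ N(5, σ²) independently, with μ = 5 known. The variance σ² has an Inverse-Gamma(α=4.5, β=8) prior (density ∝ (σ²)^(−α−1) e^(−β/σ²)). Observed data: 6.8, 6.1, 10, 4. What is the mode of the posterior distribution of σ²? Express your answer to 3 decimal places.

σ̂²_MAP = 3.097

Sum of squared deviations about the known mean: SS = (6.8−5)² + (6.1−5)² + (10−5)² + (4−5)² = 30.45.
The Normal likelihood contributes (σ²)^(−n/2) exp(−SS/(2σ²)), so the posterior is Inverse-Gamma(α + n/2, β + SS/2) = Inverse-Gamma(6.5, 23.225).
The mode of Inverse-Gamma(a, b) is b/(a+1) = 23.225/7.5 ≈ 3.097.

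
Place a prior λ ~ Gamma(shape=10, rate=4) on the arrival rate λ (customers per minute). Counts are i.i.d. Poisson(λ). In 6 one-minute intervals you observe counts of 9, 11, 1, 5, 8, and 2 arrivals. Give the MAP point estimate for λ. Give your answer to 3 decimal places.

Σxᵢ = 9+11+1+5+8+2 = 36, with n = 6.
Posterior ∝ λ^9e^(−4λ) · λ^36e^(−6λ) = λ^45e^(−10λ), i.e. Gamma(shape=46, rate=10).
The mode of a Gamma(a, b) with a ≥ 1 (shape–rate) is (a−1)/b = 45/10 ≈ 4.500.

λ̂_MAP = 4.500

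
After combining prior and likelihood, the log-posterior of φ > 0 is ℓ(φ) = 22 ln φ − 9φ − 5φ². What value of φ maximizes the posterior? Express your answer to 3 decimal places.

φ̂_MAP = 1.100

ℓ'(φ) = 22/φ − 9 − 10φ. Setting this to zero and multiplying by φ: 10φ² + 9φ − 22 = 0.
φ = (−9 + √(9² + 4·10·22)) / (2·10) = (−9 + √961) / 20 = (−9 + 31)/20 = 11/10.
ℓ''(φ) = −22/φ² − 10 < 0, confirming a maximum.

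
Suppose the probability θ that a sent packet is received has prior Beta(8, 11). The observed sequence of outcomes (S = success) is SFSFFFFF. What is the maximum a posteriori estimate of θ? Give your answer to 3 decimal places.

θ̂_MAP = 0.360

Prior: Beta(8, 11).
Data: 2 successes in 8 trials (from the sequence). The binomial likelihood contributes θ^2(1−θ)^6, so the posterior is Beta(8+2, 11+6) = Beta(10, 17).
For Beta(a, b) with a, b > 1 the mode is (a−1)/(a+b−2) = 9/25 ≈ 0.360.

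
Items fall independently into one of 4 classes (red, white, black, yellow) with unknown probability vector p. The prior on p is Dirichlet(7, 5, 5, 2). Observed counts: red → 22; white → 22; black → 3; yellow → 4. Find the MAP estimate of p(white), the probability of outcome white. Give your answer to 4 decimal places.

The posterior is Dirichlet(αᵢ + nᵢ) = Dirichlet(29, 27, 8, 6).
For a Dirichlet(a₁,…,a_K) with all aᵢ > 1, the mode has j-th component (aⱼ − 1)/(Σaᵢ − K).
Here Σaᵢ = 70 and K = 4, so p(white) = (27 − 1)/(70 − 4) = 26/66 ≈ 0.3939.

MAP estimate of p(white) = 0.3939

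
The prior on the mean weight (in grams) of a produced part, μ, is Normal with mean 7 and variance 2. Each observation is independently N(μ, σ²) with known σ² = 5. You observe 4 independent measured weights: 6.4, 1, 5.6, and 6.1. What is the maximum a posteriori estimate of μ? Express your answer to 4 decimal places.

μ̂_MAP = 5.6308

n = 4; x̄ = (6.4 + 1 + 5.6 + 6.1)/4 = 19.1/4 = 4.775.
For a Normal prior and Normal likelihood with known variance, the posterior is Normal; its mode equals its mean, the precision-weighted average.
Prior precision 1/σ₀² = 1/2 = 0.5; data precision n/σ² = 4/5 = 0.8.
μ̂ = (0.5·7 + 0.8·4.775) / (0.5 + 0.8) = 7.32/1.3 = 366/65 ≈ 5.6308.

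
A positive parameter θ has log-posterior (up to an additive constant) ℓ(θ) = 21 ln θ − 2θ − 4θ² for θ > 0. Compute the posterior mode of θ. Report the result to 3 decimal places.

ℓ'(θ) = 21/θ − 2 − 8θ. Setting this to zero and multiplying by θ: 8θ² + 2θ − 21 = 0.
θ = (−2 + √(2² + 4·8·21)) / (2·8) = (−2 + √676) / 16 = (−2 + 26)/16 = 3/2.
ℓ''(θ) = −21/θ² − 8 < 0, confirming a maximum.

θ̂_MAP = 1.500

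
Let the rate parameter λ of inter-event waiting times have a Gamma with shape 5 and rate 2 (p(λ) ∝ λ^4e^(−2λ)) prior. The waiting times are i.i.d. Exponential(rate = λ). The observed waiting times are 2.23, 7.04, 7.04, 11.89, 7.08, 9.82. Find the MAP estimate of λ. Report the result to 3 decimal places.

λ̂_MAP = 0.212

The Exponential(rate=λ) likelihood is ∝ λ^n e^(−λΣtᵢ). Here n = 6 and Σtᵢ = 2.23 + 7.04 + 7.04 + 11.89 + 7.08 + 9.82 = 45.10.
Posterior ∝ λ^4e^(−2λ) · λ^6e^(−45.10λ) = λ^10e^(−47.10λ), i.e. Gamma(11, 47.10).
Mode = (a−1)/b = 10/47.10 ≈ 0.212.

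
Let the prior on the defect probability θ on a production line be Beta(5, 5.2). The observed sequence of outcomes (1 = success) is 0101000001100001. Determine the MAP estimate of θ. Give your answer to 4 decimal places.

Prior: Beta(5, 5.2).
Data: 5 successes in 16 trials (from the sequence). The binomial likelihood contributes θ^5(1−θ)^11, so the posterior is Beta(5+5, 5.2+11) = Beta(10, 16.2).
For Beta(a, b) with a, b > 1 the mode is (a−1)/(a+b−2) = 9/24.2 ≈ 0.3719.

θ̂_MAP = 0.3719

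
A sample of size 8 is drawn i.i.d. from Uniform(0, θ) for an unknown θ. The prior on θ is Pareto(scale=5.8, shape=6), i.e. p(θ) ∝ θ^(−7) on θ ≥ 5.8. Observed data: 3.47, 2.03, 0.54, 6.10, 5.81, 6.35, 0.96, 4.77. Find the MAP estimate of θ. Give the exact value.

The Uniform(0, θ) likelihood is θ^(−n) for θ ≥ max(xᵢ), zero otherwise. Here max(xᵢ) = 6.35.
Posterior ∝ θ^(−7) · θ^(−8) = θ^(−15) on θ ≥ max(5.8, 6.35) = 6.35.
This density is strictly decreasing in θ, so the posterior mode lies at the lower boundary of the support.

θ̂_MAP = 6.35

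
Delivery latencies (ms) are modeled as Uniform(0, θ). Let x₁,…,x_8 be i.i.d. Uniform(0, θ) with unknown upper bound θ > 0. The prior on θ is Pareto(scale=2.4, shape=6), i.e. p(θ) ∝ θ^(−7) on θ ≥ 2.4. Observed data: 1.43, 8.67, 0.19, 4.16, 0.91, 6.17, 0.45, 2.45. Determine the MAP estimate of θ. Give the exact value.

θ̂_MAP = 8.67

The Uniform(0, θ) likelihood is θ^(−n) for θ ≥ max(xᵢ), zero otherwise. Here max(xᵢ) = 8.67.
Posterior ∝ θ^(−7) · θ^(−8) = θ^(−15) on θ ≥ max(2.4, 8.67) = 8.67.
This density is strictly decreasing in θ, so the posterior mode lies at the lower boundary of the support.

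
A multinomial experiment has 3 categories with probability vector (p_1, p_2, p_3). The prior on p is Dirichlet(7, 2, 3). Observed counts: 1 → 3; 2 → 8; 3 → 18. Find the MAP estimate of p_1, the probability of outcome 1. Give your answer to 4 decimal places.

The posterior is Dirichlet(αᵢ + nᵢ) = Dirichlet(10, 10, 21).
For a Dirichlet(a₁,…,a_K) with all aᵢ > 1, the mode has j-th component (aⱼ − 1)/(Σaᵢ − K).
Here Σaᵢ = 41 and K = 3, so p_1 = (10 − 1)/(41 − 3) = 9/38 ≈ 0.2368.

MAP estimate: 0.2368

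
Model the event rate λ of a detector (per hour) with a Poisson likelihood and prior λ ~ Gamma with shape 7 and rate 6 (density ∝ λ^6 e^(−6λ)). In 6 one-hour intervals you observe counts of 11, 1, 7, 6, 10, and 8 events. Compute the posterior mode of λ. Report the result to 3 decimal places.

Σxᵢ = 11+1+7+6+10+8 = 43, with n = 6.
Posterior ∝ λ^6e^(−6λ) · λ^43e^(−6λ) = λ^49e^(−12λ), i.e. Gamma(shape=50, rate=12).
The mode of a Gamma(a, b) with a ≥ 1 (shape–rate) is (a−1)/b = 49/12 ≈ 4.083.

λ̂_MAP = 4.083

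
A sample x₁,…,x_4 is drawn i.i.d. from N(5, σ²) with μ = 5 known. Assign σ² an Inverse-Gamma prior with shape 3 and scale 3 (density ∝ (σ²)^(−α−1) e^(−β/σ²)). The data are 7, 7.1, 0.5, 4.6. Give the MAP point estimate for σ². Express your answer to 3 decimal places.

σ̂²_MAP = 2.902

Sum of squared deviations about the known mean: SS = (7−5)² + (7.1−5)² + (0.5−5)² + (4.6−5)² = 28.82.
The Normal likelihood contributes (σ²)^(−n/2) exp(−SS/(2σ²)), so the posterior is Inverse-Gamma(α + n/2, β + SS/2) = Inverse-Gamma(5, 17.41).
The mode of Inverse-Gamma(a, b) is b/(a+1) = 17.41/6 ≈ 2.902.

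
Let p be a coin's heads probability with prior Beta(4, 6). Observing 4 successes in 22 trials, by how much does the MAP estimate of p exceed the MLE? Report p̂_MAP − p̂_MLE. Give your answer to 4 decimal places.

MAP − MLE = 0.0515

Posterior is Beta(8, 24); MAP = (8−1)/(32−2) = 7/30 ≈ 0.23333.
MLE ignores the prior: p̂_MLE = k/n = 4/22 ≈ 0.18182.
Difference = 7/30 − 4/22 = 17/330 ≈ 0.0515.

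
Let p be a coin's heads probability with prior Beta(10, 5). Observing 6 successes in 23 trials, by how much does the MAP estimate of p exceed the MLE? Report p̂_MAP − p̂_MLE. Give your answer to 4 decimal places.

Posterior is Beta(16, 22); MAP = (16−1)/(38−2) = 15/36 ≈ 0.41667.
MLE ignores the prior: p̂_MLE = k/n = 6/23 ≈ 0.26087.
Difference = 15/36 − 6/23 = 43/276 ≈ 0.1558.

MAP − MLE = 0.1558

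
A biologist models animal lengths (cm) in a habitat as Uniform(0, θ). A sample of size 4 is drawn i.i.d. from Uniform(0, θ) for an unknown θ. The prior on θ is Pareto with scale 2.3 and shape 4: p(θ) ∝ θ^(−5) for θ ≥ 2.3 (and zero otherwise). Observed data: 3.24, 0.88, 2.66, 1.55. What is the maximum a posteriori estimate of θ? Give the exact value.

θ̂_MAP = 3.24

The Uniform(0, θ) likelihood is θ^(−n) for θ ≥ max(xᵢ), zero otherwise. Here max(xᵢ) = 3.24.
Posterior ∝ θ^(−5) · θ^(−4) = θ^(−9) on θ ≥ max(2.3, 3.24) = 3.24.
This density is strictly decreasing in θ, so the posterior mode lies at the lower boundary of the support.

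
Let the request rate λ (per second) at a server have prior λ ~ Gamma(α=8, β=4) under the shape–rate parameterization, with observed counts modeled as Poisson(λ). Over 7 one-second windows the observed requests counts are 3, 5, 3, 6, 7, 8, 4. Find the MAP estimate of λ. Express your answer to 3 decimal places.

λ̂_MAP = 3.909

Σxᵢ = 3+5+3+6+7+8+4 = 36, with n = 7.
Posterior ∝ λ^7e^(−4λ) · λ^36e^(−7λ) = λ^43e^(−11λ), i.e. Gamma(shape=44, rate=11).
The mode of a Gamma(a, b) with a ≥ 1 (shape–rate) is (a−1)/b = 43/11 ≈ 3.909.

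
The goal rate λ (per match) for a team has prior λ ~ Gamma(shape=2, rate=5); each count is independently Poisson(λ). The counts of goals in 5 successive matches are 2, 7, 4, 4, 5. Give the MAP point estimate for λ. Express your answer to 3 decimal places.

Σxᵢ = 2+7+4+4+5 = 22, with n = 5.
Posterior ∝ λe^(−5λ) · λ^22e^(−5λ) = λ^23e^(−10λ), i.e. Gamma(shape=24, rate=10).
The mode of a Gamma(a, b) with a ≥ 1 (shape–rate) is (a−1)/b = 23/10 ≈ 2.300.

λ̂_MAP = 2.300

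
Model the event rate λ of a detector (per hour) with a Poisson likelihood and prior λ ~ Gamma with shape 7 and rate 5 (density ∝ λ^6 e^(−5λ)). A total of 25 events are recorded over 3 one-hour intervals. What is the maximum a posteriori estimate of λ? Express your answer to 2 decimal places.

Σxᵢ = 25, n = 3.
Posterior ∝ λ^6e^(−5λ) · λ^25e^(−3λ) = λ^31e^(−8λ), i.e. Gamma(shape=32, rate=8).
The mode of a Gamma(a, b) with a ≥ 1 (shape–rate) is (a−1)/b = 31/8 ≈ 3.88.

λ̂_MAP = 3.88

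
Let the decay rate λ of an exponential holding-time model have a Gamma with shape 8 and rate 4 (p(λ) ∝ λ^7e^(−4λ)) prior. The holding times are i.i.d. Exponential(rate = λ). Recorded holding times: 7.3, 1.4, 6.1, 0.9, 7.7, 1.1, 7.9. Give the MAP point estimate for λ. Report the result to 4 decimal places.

The Exponential(rate=λ) likelihood is ∝ λ^n e^(−λΣtᵢ). Here n = 7 and Σtᵢ = 7.3 + 1.4 + 6.1 + 0.9 + 7.7 + 1.1 + 7.9 = 32.4.
Posterior ∝ λ^7e^(−4λ) · λ^7e^(−32.4λ) = λ^14e^(−36.4λ), i.e. Gamma(15, 36.4).
Mode = (a−1)/b = 14/36.4 ≈ 0.3846.

λ̂_MAP = 0.3846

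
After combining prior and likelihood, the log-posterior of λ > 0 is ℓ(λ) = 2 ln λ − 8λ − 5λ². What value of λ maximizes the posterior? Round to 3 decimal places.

ℓ'(λ) = 2/λ − 8 − 10λ. Setting this to zero and multiplying by λ: 10λ² + 8λ − 2 = 0.
λ = (−8 + √(8² + 4·10·2)) / (2·10) = (−8 + √144) / 20 = (−8 + 12)/20 = 1/5.
ℓ''(λ) = −2/λ² − 10 < 0, confirming a maximum.

λ̂_MAP = 0.200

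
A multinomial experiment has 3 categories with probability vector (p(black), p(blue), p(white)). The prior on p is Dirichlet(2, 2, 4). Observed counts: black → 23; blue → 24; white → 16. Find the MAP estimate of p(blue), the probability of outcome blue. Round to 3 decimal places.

The posterior is Dirichlet(αᵢ + nᵢ) = Dirichlet(25, 26, 20).
For a Dirichlet(a₁,…,a_K) with all aᵢ > 1, the mode has j-th component (aⱼ − 1)/(Σaᵢ − K).
Here Σaᵢ = 71 and K = 3, so p(blue) = (26 − 1)/(71 − 3) = 25/68 ≈ 0.368.

MAP estimate of p(blue) = 0.368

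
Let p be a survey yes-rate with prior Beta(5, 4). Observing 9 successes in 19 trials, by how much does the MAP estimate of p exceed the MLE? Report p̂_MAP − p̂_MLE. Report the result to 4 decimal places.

Posterior is Beta(14, 14); MAP = (14−1)/(28−2) = 13/26 ≈ 0.50000.
MLE ignores the prior: p̂_MLE = k/n = 9/19 ≈ 0.47368.
Difference = 13/26 − 9/19 = 1/38 ≈ 0.0263.

MAP − MLE = 0.0263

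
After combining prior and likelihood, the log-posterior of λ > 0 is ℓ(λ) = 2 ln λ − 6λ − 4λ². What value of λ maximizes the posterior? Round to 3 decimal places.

ℓ'(λ) = 2/λ − 6 − 8λ. Setting this to zero and multiplying by λ: 8λ² + 6λ − 2 = 0.
λ = (−6 + √(6² + 4·8·2)) / (2·8) = (−6 + √100) / 16 = (−6 + 10)/16 = 1/4.
ℓ''(λ) = −2/λ² − 8 < 0, confirming a maximum.

λ̂_MAP = 0.250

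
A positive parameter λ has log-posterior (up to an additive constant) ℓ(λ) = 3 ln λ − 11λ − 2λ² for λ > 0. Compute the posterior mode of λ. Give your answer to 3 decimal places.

λ̂_MAP = 0.250

ℓ'(λ) = 3/λ − 11 − 4λ. Setting this to zero and multiplying by λ: 4λ² + 11λ − 3 = 0.
λ = (−11 + √(11² + 4·4·3)) / (2·4) = (−11 + √169) / 8 = (−11 + 13)/8 = 1/4.
ℓ''(λ) = −3/λ² − 4 < 0, confirming a maximum.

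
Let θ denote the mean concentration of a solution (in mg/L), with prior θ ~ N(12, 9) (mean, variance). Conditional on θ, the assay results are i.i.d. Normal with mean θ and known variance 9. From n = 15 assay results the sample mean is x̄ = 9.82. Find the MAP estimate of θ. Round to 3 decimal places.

n = 15, x̄ = 9.82.
For a Normal prior and Normal likelihood with known variance, the posterior is Normal; its mode equals its mean, the precision-weighted average.
Prior precision 1/σ₀² = 1/9; data precision n/σ² = 15/9 = 5/3.
θ̂ = ((1/9)·12 + (5/3)·9.82) / (1/9 + 5/3) = 17.7/(16/9) = 9.95625 ≈ 9.956.

θ̂_MAP = 9.956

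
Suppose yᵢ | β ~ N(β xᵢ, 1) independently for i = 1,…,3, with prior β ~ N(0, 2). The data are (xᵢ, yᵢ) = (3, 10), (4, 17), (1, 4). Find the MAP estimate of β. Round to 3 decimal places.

log p(β | y) = −Σ(yᵢ − βxᵢ)²/(2·1) − β²/(2·2) + const.
Setting the derivative to zero: Σxᵢ(yᵢ − βxᵢ)/1 − β/2 = 0, so β = Σxᵢyᵢ / (Σxᵢ² + σ²/τ²).
Σxᵢyᵢ = 3·10 + 4·17 + 1·4 = 102; Σxᵢ² = 26; σ²/τ² = 0.5.
β̂_MAP = 102 / (26 + 0.5) = 102/26.5 ≈ 3.849.

β̂_MAP = 3.849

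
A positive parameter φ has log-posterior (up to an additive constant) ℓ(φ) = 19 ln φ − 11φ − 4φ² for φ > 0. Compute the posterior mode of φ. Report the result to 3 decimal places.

φ̂_MAP = 1.000

ℓ'(φ) = 19/φ − 11 − 8φ. Setting this to zero and multiplying by φ: 8φ² + 11φ − 19 = 0.
φ = (−11 + √(11² + 4·8·19)) / (2·8) = (−11 + √729) / 16 = (−11 + 27)/16 = 1.
ℓ''(φ) = −19/φ² − 8 < 0, confirming a maximum.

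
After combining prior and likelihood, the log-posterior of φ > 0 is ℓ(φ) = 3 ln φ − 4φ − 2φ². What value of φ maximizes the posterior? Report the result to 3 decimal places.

ℓ'(φ) = 3/φ − 4 − 4φ. Setting this to zero and multiplying by φ: 4φ² + 4φ − 3 = 0.
φ = (−4 + √(4² + 4·4·3)) / (2·4) = (−4 + √64) / 8 = (−4 + 8)/8 = 1/2.
ℓ''(φ) = −3/φ² − 4 < 0, confirming a maximum.

φ̂_MAP = 0.500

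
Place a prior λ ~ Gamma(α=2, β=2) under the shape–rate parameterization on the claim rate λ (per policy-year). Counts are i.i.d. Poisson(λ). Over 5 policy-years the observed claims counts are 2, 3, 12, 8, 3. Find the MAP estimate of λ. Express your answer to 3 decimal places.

Σxᵢ = 2+3+12+8+3 = 28, with n = 5.
Posterior ∝ λe^(−2λ) · λ^28e^(−5λ) = λ^29e^(−7λ), i.e. Gamma(shape=30, rate=7).
The mode of a Gamma(a, b) with a ≥ 1 (shape–rate) is (a−1)/b = 29/7 ≈ 4.143.

λ̂_MAP = 4.143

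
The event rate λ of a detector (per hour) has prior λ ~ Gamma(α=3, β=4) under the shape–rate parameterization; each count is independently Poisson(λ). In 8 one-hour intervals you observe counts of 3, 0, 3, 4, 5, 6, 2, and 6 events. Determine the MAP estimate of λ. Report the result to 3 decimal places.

Σxᵢ = 3+0+3+4+5+6+2+6 = 29, with n = 8.
Posterior ∝ λ^2e^(−4λ) · λ^29e^(−8λ) = λ^31e^(−12λ), i.e. Gamma(shape=32, rate=12).
The mode of a Gamma(a, b) with a ≥ 1 (shape–rate) is (a−1)/b = 31/12 ≈ 2.583.

λ̂_MAP = 2.583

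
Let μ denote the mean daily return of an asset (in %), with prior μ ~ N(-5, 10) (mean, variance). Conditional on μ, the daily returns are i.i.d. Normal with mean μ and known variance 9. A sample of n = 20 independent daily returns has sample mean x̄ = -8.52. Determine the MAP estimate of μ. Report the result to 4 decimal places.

μ̂_MAP = -8.3684

n = 20, x̄ = -8.52.
For a Normal prior and Normal likelihood with known variance, the posterior is Normal; its mode equals its mean, the precision-weighted average.
Prior precision 1/σ₀² = 1/10 = 0.1; data precision n/σ² = 20/9.
μ̂ = (0.1·(-5) + (20/9)·(-8.52)) / (0.1 + 20/9) = (-583/30)/(209/90) = -159/19 ≈ -8.3684.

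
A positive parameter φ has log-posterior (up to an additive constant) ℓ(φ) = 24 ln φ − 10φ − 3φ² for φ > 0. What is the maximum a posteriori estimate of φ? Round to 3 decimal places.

ℓ'(φ) = 24/φ − 10 − 6φ. Setting this to zero and multiplying by φ: 6φ² + 10φ − 24 = 0.
φ = (−10 + √(10² + 4·6·24)) / (2·6) = (−10 + √676) / 12 = (−10 + 26)/12 = 4/3.
ℓ''(φ) = −24/φ² − 6 < 0, confirming a maximum.

φ̂_MAP = 1.333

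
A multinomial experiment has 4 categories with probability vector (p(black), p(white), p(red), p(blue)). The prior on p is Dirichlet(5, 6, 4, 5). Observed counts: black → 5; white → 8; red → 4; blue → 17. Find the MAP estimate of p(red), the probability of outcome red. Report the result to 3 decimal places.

The posterior is Dirichlet(αᵢ + nᵢ) = Dirichlet(10, 14, 8, 22).
For a Dirichlet(a₁,…,a_K) with all aᵢ > 1, the mode has j-th component (aⱼ − 1)/(Σaᵢ − K).
Here Σaᵢ = 54 and K = 4, so p(red) = (8 − 1)/(54 − 4) = 7/50 ≈ 0.140.

MAP estimate of p(red) = 0.140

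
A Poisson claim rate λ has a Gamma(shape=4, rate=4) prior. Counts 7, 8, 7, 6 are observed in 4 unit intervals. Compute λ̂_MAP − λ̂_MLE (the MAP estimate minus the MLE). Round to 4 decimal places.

Σxᵢ = 28. Posterior is Gamma(32, 8); MAP = (32−1)/8 = 31/8 ≈ 3.87500.
MLE = x̄ = 28/4 ≈ 7.00000.
Difference = 31/8 − 28/4 = -25/8 ≈ -3.1250.

MAP − MLE = -3.1250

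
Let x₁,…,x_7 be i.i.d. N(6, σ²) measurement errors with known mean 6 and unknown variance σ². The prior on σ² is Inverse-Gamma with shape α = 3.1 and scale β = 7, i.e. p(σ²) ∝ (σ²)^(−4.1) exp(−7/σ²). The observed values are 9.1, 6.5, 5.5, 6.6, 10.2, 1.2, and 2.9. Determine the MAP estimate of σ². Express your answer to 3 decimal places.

σ̂²_MAP = 4.918

Sum of squared deviations about the known mean: SS = (9.1−6)² + (6.5−6)² + (5.5−6)² + (6.6−6)² + (10.2−6)² + (1.2−6)² + (2.9−6)² = 60.76.
The Normal likelihood contributes (σ²)^(−n/2) exp(−SS/(2σ²)), so the posterior is Inverse-Gamma(α + n/2, β + SS/2) = Inverse-Gamma(6.6, 37.38).
The mode of Inverse-Gamma(a, b) is b/(a+1) = 37.38/7.6 ≈ 4.918.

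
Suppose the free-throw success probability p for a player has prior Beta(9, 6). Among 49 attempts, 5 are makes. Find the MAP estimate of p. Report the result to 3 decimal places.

p̂_MAP = 0.210

Prior: Beta(9, 6).
Data: 5 successes in 49 trials. The binomial likelihood contributes p^5(1−p)^44, so the posterior is Beta(9+5, 6+44) = Beta(14, 50).
For Beta(a, b) with a, b > 1 the mode is (a−1)/(a+b−2) = 13/62 ≈ 0.210.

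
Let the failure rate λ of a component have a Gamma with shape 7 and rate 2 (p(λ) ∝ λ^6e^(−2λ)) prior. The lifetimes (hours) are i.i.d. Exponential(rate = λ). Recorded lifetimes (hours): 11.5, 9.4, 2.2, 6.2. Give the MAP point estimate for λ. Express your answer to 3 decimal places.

The Exponential(rate=λ) likelihood is ∝ λ^n e^(−λΣtᵢ). Here n = 4 and Σtᵢ = 11.5 + 9.4 + 2.2 + 6.2 = 29.3.
Posterior ∝ λ^6e^(−2λ) · λ^4e^(−29.3λ) = λ^10e^(−31.3λ), i.e. Gamma(11, 31.3).
Mode = (a−1)/b = 10/31.3 ≈ 0.319.

λ̂_MAP = 0.319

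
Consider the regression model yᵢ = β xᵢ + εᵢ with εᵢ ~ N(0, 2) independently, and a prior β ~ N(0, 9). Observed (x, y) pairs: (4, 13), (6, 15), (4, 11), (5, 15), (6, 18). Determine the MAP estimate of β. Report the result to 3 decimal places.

log p(β | y) = −Σ(yᵢ − βxᵢ)²/(2·2) − β²/(2·9) + const.
Setting the derivative to zero: Σxᵢ(yᵢ − βxᵢ)/2 − β/9 = 0, so β = Σxᵢyᵢ / (Σxᵢ² + σ²/τ²).
Σxᵢyᵢ = 4·13 + 6·15 + 4·11 + 5·15 + 6·18 = 369; Σxᵢ² = 129; σ²/τ² = 2/9.
β̂_MAP = 369 / (129 + 2/9) = 369/(1163/9) = 3321/1163 ≈ 2.856.

β̂_MAP = 2.856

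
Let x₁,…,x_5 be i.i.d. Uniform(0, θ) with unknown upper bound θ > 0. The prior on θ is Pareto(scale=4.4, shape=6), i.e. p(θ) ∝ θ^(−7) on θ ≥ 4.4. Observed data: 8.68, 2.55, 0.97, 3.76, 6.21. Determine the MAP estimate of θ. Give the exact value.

The Uniform(0, θ) likelihood is θ^(−n) for θ ≥ max(xᵢ), zero otherwise. Here max(xᵢ) = 8.68.
Posterior ∝ θ^(−7) · θ^(−5) = θ^(−12) on θ ≥ max(4.4, 8.68) = 8.68.
This density is strictly decreasing in θ, so the posterior mode lies at the lower boundary of the support.

θ̂_MAP = 8.68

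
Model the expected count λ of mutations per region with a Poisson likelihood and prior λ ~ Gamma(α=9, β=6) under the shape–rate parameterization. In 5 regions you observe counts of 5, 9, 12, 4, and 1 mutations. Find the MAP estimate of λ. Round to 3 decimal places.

λ̂_MAP = 3.545

Σxᵢ = 5+9+12+4+1 = 31, with n = 5.
Posterior ∝ λ^8e^(−6λ) · λ^31e^(−5λ) = λ^39e^(−11λ), i.e. Gamma(shape=40, rate=11).
The mode of a Gamma(a, b) with a ≥ 1 (shape–rate) is (a−1)/b = 39/11 ≈ 3.545.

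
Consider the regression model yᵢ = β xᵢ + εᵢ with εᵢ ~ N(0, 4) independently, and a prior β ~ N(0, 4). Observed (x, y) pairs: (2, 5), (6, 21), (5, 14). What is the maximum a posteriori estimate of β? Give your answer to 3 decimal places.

log p(β | y) = −Σ(yᵢ − βxᵢ)²/(2·4) − β²/(2·4) + const.
Setting the derivative to zero: Σxᵢ(yᵢ − βxᵢ)/4 − β/4 = 0, so β = Σxᵢyᵢ / (Σxᵢ² + σ²/τ²).
Σxᵢyᵢ = 2·5 + 6·21 + 5·14 = 206; Σxᵢ² = 65; σ²/τ² = 1.
β̂_MAP = 206 / (65 + 1) = 206/66 ≈ 3.121.

β̂_MAP = 3.121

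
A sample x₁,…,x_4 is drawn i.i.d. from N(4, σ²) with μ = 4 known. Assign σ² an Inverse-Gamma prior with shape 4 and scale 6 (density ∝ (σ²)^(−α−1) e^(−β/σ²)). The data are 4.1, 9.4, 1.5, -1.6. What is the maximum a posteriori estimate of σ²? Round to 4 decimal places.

σ̂²_MAP = 5.6271

Sum of squared deviations about the known mean: SS = (4.1−4)² + (9.4−4)² + (1.5−4)² + (-1.6−4)² = 66.78.
The Normal likelihood contributes (σ²)^(−n/2) exp(−SS/(2σ²)), so the posterior is Inverse-Gamma(α + n/2, β + SS/2) = Inverse-Gamma(6, 39.39).
The mode of Inverse-Gamma(a, b) is b/(a+1) = 39.39/7 ≈ 5.6271.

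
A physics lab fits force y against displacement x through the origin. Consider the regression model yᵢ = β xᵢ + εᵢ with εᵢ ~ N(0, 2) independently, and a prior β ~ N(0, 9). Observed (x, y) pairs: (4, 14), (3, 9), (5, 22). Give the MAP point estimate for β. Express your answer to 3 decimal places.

β̂_MAP = 3.843

log p(β | y) = −Σ(yᵢ − βxᵢ)²/(2·2) − β²/(2·9) + const.
Setting the derivative to zero: Σxᵢ(yᵢ − βxᵢ)/2 − β/9 = 0, so β = Σxᵢyᵢ / (Σxᵢ² + σ²/τ²).
Σxᵢyᵢ = 4·14 + 3·9 + 5·22 = 193; Σxᵢ² = 50; σ²/τ² = 2/9.
β̂_MAP = 193 / (50 + 2/9) = 193/(452/9) = 1737/452 ≈ 3.843.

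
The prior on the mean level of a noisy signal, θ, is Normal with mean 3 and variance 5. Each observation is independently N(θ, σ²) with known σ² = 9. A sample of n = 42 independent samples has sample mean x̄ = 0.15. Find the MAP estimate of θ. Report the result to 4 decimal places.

θ̂_MAP = 0.2671

n = 42, x̄ = 0.15.
For a Normal prior and Normal likelihood with known variance, the posterior is Normal; its mode equals its mean, the precision-weighted average.
Prior precision 1/σ₀² = 1/5 = 0.2; data precision n/σ² = 42/9 = 14/3.
θ̂ = (0.2·3 + (14/3)·0.15) / (0.2 + 14/3) = 1.3/(73/15) = 39/146 ≈ 0.2671.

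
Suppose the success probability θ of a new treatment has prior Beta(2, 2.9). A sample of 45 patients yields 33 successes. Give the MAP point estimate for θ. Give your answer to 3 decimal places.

Prior: Beta(2, 2.9).
Data: 33 successes in 45 trials. The binomial likelihood contributes θ^33(1−θ)^12, so the posterior is Beta(2+33, 2.9+12) = Beta(35, 14.9).
For Beta(a, b) with a, b > 1 the mode is (a−1)/(a+b−2) = 34/47.9 ≈ 0.710.

θ̂_MAP = 0.710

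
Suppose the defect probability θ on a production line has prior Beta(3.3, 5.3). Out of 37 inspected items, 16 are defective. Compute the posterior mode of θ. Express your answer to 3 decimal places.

θ̂_MAP = 0.420

Prior: Beta(3.3, 5.3).
Data: 16 successes in 37 trials. The binomial likelihood contributes θ^16(1−θ)^21, so the posterior is Beta(3.3+16, 5.3+21) = Beta(19.3, 26.3).
For Beta(a, b) with a, b > 1 the mode is (a−1)/(a+b−2) = 18.3/43.6 ≈ 0.420.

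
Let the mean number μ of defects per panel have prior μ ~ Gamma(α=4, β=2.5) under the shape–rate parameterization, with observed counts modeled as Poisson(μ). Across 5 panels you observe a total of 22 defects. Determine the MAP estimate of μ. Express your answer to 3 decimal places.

Σxᵢ = 22, n = 5.
Posterior ∝ μ^3e^(−2.5μ) · μ^22e^(−5μ) = μ^25e^(−7.5μ), i.e. Gamma(shape=26, rate=7.5).
The mode of a Gamma(a, b) with a ≥ 1 (shape–rate) is (a−1)/b = 25/7.5 ≈ 3.333.

μ̂_MAP = 3.333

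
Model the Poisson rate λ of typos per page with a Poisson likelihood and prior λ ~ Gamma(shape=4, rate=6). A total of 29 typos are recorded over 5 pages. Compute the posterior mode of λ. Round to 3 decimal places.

λ̂_MAP = 2.909

Σxᵢ = 29, n = 5.
Posterior ∝ λ^3e^(−6λ) · λ^29e^(−5λ) = λ^32e^(−11λ), i.e. Gamma(shape=33, rate=11).
The mode of a Gamma(a, b) with a ≥ 1 (shape–rate) is (a−1)/b = 32/11 ≈ 2.909.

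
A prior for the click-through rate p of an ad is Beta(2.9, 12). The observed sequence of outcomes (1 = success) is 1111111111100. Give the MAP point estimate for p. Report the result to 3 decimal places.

Prior: Beta(2.9, 12).
Data: 11 successes in 13 trials (from the sequence). The binomial likelihood contributes p^11(1−p)^2, so the posterior is Beta(2.9+11, 12+2) = Beta(13.9, 14).
For Beta(a, b) with a, b > 1 the mode is (a−1)/(a+b−2) = 12.9/25.9 ≈ 0.498.

p̂_MAP = 0.498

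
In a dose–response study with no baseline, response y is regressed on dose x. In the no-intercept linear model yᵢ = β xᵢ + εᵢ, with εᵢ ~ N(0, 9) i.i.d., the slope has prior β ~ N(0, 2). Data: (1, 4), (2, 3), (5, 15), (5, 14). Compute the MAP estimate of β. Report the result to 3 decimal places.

log p(β | y) = −Σ(yᵢ − βxᵢ)²/(2·9) − β²/(2·2) + const.
Setting the derivative to zero: Σxᵢ(yᵢ − βxᵢ)/9 − β/2 = 0, so β = Σxᵢyᵢ / (Σxᵢ² + σ²/τ²).
Σxᵢyᵢ = 1·4 + 2·3 + 5·15 + 5·14 = 155; Σxᵢ² = 55; σ²/τ² = 4.5.
β̂_MAP = 155 / (55 + 4.5) = 155/59.5 ≈ 2.605.

β̂_MAP = 2.605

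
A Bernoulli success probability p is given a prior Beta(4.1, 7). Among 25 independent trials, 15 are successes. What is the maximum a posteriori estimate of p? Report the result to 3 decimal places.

p̂_MAP = 0.531

Prior: Beta(4.1, 7).
Data: 15 successes in 25 trials. The binomial likelihood contributes p^15(1−p)^10, so the posterior is Beta(4.1+15, 7+10) = Beta(19.1, 17).
For Beta(a, b) with a, b > 1 the mode is (a−1)/(a+b−2) = 18.1/34.1 ≈ 0.531.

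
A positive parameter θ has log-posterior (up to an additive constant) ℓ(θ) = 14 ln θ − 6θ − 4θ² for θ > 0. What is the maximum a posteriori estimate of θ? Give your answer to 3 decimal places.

ℓ'(θ) = 14/θ − 6 − 8θ. Setting this to zero and multiplying by θ: 8θ² + 6θ − 14 = 0.
θ = (−6 + √(6² + 4·8·14)) / (2·8) = (−6 + √484) / 16 = (−6 + 22)/16 = 1.
ℓ''(θ) = −14/θ² − 8 < 0, confirming a maximum.

θ̂_MAP = 1.000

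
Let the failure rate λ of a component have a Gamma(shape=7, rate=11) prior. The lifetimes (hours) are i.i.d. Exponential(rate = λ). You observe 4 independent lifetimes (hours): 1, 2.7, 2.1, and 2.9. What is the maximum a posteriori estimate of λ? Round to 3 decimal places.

λ̂_MAP = 0.508

The Exponential(rate=λ) likelihood is ∝ λ^n e^(−λΣtᵢ). Here n = 4 and Σtᵢ = 1 + 2.7 + 2.1 + 2.9 = 8.7.
Posterior ∝ λ^6e^(−11λ) · λ^4e^(−8.7λ) = λ^10e^(−19.7λ), i.e. Gamma(11, 19.7).
Mode = (a−1)/b = 10/19.7 ≈ 0.508.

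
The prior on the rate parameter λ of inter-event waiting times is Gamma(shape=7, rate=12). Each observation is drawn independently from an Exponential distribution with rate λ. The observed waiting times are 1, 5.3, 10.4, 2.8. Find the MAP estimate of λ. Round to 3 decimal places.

The Exponential(rate=λ) likelihood is ∝ λ^n e^(−λΣtᵢ). Here n = 4 and Σtᵢ = 1 + 5.3 + 10.4 + 2.8 = 19.5.
Posterior ∝ λ^6e^(−12λ) · λ^4e^(−19.5λ) = λ^10e^(−31.5λ), i.e. Gamma(11, 31.5).
Mode = (a−1)/b = 10/31.5 ≈ 0.317.

λ̂_MAP = 0.317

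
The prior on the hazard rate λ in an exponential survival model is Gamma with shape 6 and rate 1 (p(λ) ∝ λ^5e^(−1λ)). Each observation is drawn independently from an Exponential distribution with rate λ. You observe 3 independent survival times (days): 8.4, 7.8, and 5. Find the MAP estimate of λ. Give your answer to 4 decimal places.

The Exponential(rate=λ) likelihood is ∝ λ^n e^(−λΣtᵢ). Here n = 3 and Σtᵢ = 8.4 + 7.8 + 5 = 21.2.
Posterior ∝ λ^5e^(−1λ) · λ^3e^(−21.2λ) = λ^8e^(−22.2λ), i.e. Gamma(9, 22.2).
Mode = (a−1)/b = 8/22.2 ≈ 0.3604.

λ̂_MAP = 0.3604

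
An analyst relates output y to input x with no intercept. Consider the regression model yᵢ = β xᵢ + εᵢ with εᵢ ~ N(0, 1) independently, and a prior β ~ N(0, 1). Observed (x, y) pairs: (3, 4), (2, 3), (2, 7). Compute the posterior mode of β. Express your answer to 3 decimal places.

log p(β | y) = −Σ(yᵢ − βxᵢ)²/(2·1) − β²/(2·1) + const.
Setting the derivative to zero: Σxᵢ(yᵢ − βxᵢ)/1 − β/1 = 0, so β = Σxᵢyᵢ / (Σxᵢ² + σ²/τ²).
Σxᵢyᵢ = 3·4 + 2·3 + 2·7 = 32; Σxᵢ² = 17; σ²/τ² = 1.
β̂_MAP = 32 / (17 + 1) = 32/18 ≈ 1.778.

β̂_MAP = 1.778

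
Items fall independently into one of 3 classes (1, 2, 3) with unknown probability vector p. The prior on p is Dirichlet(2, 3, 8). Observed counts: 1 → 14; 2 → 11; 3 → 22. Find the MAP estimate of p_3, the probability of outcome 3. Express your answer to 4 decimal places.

MAP estimate: 0.5088

The posterior is Dirichlet(αᵢ + nᵢ) = Dirichlet(16, 14, 30).
For a Dirichlet(a₁,…,a_K) with all aᵢ > 1, the mode has j-th component (aⱼ − 1)/(Σaᵢ − K).
Here Σaᵢ = 60 and K = 3, so p_3 = (30 − 1)/(60 − 3) = 29/57 ≈ 0.5088.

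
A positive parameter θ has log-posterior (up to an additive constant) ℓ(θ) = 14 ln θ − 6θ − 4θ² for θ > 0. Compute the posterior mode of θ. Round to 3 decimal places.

θ̂_MAP = 1.000

ℓ'(θ) = 14/θ − 6 − 8θ. Setting this to zero and multiplying by θ: 8θ² + 6θ − 14 = 0.
θ = (−6 + √(6² + 4·8·14)) / (2·8) = (−6 + √484) / 16 = (−6 + 22)/16 = 1.
ℓ''(θ) = −14/θ² − 8 < 0, confirming a maximum.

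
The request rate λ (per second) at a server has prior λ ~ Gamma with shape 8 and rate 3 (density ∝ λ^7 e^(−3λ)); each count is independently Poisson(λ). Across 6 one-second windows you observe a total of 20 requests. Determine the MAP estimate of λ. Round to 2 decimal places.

Σxᵢ = 20, n = 6.
Posterior ∝ λ^7e^(−3λ) · λ^20e^(−6λ) = λ^27e^(−9λ), i.e. Gamma(shape=28, rate=9).
The mode of a Gamma(a, b) with a ≥ 1 (shape–rate) is (a−1)/b = 27/9 ≈ 3.00.

λ̂_MAP = 3.00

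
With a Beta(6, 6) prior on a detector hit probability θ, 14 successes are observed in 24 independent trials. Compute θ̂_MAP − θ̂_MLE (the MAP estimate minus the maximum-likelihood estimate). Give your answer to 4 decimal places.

MAP − MLE = -0.0245

Posterior is Beta(20, 16); MAP = (20−1)/(36−2) = 19/34 ≈ 0.55882.
MLE ignores the prior: θ̂_MLE = k/n = 14/24 ≈ 0.58333.
Difference = 19/34 − 14/24 = -5/204 ≈ -0.0245.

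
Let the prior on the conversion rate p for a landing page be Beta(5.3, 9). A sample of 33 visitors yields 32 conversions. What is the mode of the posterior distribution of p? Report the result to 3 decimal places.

Prior: Beta(5.3, 9).
Data: 32 successes in 33 trials. The binomial likelihood contributes p^32(1−p)^1, so the posterior is Beta(5.3+32, 9+1) = Beta(37.3, 10).
For Beta(a, b) with a, b > 1 the mode is (a−1)/(a+b−2) = 36.3/45.3 ≈ 0.801.

p̂_MAP = 0.801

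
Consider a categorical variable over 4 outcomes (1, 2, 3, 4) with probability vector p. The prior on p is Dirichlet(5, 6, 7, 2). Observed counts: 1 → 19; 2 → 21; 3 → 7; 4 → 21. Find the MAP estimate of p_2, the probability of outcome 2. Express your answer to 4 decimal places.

The posterior is Dirichlet(αᵢ + nᵢ) = Dirichlet(24, 27, 14, 23).
For a Dirichlet(a₁,…,a_K) with all aᵢ > 1, the mode has j-th component (aⱼ − 1)/(Σaᵢ − K).
Here Σaᵢ = 88 and K = 4, so p_2 = (27 − 1)/(88 − 4) = 26/84 ≈ 0.3095.

MAP estimate: 0.3095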